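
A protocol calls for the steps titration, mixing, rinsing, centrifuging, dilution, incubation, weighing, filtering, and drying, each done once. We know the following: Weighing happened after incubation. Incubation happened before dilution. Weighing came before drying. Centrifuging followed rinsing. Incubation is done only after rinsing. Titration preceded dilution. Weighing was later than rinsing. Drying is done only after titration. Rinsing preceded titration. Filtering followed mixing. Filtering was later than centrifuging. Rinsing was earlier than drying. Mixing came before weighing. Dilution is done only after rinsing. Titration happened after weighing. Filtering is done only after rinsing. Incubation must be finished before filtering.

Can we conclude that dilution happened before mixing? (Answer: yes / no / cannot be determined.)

no

Tracing the constraints gives mixing → weighing → titration → dilution, so mixing must come before dilution.
That means dilution cannot be before mixing.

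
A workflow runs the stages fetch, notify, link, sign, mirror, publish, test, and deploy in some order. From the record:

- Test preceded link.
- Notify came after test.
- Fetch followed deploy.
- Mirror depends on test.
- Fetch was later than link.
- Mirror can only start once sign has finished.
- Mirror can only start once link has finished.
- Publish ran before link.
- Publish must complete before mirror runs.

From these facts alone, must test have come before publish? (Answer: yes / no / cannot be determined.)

No chain of stated constraints runs from test to publish, and none runs from publish to test either.
So the relative order of test and publish is not fixed by the given facts.

cannot be determined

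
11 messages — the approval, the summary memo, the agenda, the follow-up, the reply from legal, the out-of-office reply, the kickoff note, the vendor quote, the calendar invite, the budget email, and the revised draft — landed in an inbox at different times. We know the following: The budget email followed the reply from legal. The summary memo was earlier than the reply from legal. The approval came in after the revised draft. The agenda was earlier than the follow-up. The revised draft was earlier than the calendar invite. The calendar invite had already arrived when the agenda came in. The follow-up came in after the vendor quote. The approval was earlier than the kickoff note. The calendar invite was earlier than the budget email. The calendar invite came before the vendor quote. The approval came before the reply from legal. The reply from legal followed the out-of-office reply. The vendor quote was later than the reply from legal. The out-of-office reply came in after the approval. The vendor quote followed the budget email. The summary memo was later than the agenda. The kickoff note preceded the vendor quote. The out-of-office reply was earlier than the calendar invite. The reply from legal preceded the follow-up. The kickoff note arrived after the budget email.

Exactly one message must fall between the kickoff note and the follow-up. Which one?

the vendor quote

Tracing the constraints gives the kickoff note → the vendor quote → the follow-up, so the vendor quote sits after the kickoff note and before the follow-up.
No other message is forced both after the kickoff note and before the follow-up.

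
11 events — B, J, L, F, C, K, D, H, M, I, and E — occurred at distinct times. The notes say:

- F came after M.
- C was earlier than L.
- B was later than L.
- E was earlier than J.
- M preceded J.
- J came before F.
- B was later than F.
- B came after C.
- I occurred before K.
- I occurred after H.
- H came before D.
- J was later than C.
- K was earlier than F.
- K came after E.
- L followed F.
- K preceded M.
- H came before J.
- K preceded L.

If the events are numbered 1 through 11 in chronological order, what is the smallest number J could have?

C, E, H, I, K, and M must all come before J — 6 forced predecessors.
Nothing else is forced ahead of J, so its earliest slot is position 6 + 1 = 7.

7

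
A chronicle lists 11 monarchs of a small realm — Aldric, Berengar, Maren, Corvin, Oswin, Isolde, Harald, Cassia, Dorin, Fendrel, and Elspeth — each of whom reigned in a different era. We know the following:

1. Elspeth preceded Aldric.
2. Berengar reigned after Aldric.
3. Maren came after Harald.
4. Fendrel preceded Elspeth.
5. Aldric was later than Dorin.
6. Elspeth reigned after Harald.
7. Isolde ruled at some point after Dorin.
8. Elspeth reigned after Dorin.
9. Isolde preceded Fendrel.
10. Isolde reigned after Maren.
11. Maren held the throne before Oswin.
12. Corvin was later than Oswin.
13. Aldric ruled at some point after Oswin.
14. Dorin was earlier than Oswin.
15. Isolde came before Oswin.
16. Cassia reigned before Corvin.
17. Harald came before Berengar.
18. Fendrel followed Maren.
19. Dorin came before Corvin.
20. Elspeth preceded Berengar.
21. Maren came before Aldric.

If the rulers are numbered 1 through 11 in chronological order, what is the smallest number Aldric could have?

8

Dorin, Elspeth, Fendrel, Harald, Isolde, Maren, and Oswin must all come before Aldric — 7 forced predecessors.
Nothing else is forced ahead of Aldric, so their earliest slot is position 7 + 1 = 8.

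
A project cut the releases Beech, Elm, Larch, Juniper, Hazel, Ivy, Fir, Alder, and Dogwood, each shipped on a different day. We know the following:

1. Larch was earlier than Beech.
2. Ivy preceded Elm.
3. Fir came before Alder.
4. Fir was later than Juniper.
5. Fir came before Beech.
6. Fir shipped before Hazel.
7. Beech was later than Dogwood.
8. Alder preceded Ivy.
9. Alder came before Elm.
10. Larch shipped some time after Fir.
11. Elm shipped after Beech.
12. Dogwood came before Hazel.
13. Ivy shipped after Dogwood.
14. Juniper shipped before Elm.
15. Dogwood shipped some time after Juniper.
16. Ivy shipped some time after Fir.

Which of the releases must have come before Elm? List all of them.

Directly stated before Elm: Alder, Beech, Ivy, and Juniper.
Dogwood reaches Elm via Dogwood → Ivy → Elm.
Fir reaches Elm via Fir → Alder → Elm.
Larch reaches Elm via Larch → Beech → Elm.
No chain forces Hazel ahead of Elm.

Alder, Beech, Dogwood, Fir, Ivy, Juniper, Larch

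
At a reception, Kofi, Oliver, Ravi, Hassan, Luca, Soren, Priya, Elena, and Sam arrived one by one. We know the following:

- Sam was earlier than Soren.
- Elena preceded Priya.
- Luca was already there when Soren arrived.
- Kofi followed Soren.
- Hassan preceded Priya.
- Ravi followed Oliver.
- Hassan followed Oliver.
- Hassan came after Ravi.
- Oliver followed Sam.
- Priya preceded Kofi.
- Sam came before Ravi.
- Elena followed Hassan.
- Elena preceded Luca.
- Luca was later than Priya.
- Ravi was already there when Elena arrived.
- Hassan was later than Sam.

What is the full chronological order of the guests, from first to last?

Sam, Oliver, Ravi, Hassan, Elena, Priya, Luca, Soren, Kofi

The constraints fix every adjacent pair, so only one ordering works:
Sam → Oliver → Ravi → Hassan → Elena → Priya → Luca → Soren → Kofi.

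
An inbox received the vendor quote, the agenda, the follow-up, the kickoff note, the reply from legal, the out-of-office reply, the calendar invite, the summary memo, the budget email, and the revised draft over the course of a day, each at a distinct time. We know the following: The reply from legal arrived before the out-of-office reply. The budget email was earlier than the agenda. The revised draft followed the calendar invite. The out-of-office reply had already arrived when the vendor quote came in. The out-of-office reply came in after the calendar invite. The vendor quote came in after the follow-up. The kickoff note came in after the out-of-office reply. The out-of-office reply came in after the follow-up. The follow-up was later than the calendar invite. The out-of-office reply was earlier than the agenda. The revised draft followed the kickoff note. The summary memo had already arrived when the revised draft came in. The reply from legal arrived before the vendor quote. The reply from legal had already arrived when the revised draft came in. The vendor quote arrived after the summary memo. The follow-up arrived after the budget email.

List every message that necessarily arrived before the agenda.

the budget email, the calendar invite, the follow-up, the out-of-office reply, the reply from legal

Directly stated before the agenda: the budget email and the out-of-office reply.
The calendar invite reaches the agenda via the calendar invite → the out-of-office reply → the agenda.
The follow-up reaches the agenda via the follow-up → the out-of-office reply → the agenda.
The reply from legal reaches the agenda via the reply from legal → the out-of-office reply → the agenda.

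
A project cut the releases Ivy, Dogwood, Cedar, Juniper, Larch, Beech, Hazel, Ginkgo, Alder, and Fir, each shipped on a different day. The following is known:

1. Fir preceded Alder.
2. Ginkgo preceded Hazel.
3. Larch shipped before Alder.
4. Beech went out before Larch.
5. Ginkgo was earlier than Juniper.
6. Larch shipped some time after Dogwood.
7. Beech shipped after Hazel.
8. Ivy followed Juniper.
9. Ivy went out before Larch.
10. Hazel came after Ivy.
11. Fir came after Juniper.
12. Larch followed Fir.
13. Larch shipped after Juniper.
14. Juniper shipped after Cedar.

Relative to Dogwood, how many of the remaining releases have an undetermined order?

Forced after Dogwood: Alder and Larch.
That leaves Beech, Cedar, Fir, Ginkgo, Hazel, Ivy, and Juniper with no forced order relative to Dogwood — 7.

7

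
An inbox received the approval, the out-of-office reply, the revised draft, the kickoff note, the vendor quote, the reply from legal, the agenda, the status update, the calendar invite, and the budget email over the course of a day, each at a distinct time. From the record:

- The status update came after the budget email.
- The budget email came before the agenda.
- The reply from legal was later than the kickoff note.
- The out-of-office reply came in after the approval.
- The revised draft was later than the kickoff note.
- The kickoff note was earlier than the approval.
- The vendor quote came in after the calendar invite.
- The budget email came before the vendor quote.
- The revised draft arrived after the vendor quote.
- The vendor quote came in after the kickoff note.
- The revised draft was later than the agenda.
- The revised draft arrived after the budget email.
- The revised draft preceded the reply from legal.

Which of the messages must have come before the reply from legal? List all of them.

Directly stated before the reply from legal: the kickoff note and the revised draft.
The agenda reaches the reply from legal via the agenda → the revised draft → the reply from legal.
The budget email reaches the reply from legal via the budget email → the revised draft → the reply from legal.
The calendar invite reaches the reply from legal via the calendar invite → the vendor quote → the revised draft → the reply from legal.
Likewise the vendor quote reaches the reply from legal by chaining the stated constraints.
No chain forces the approval (or any of the others) ahead of the reply from legal.

the agenda, the budget email, the calendar invite, the kickoff note, the revised draft, the vendor quote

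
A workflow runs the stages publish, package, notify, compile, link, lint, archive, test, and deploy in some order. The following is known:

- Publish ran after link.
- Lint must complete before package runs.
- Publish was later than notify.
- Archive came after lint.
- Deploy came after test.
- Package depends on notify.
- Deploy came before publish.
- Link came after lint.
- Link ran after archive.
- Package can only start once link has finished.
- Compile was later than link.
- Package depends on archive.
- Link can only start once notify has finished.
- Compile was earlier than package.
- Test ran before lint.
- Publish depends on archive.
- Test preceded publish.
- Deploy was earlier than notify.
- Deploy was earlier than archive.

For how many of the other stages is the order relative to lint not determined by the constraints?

Forced before lint: test; forced after lint: archive, compile, link, package, and publish.
That leaves deploy and notify with no forced order relative to lint — 2.

2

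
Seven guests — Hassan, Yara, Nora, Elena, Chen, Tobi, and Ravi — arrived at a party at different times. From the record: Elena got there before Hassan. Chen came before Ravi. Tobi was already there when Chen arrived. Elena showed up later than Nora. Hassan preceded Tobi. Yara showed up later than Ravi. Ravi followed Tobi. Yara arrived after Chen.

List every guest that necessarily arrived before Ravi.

Chen, Elena, Hassan, Nora, Tobi

Directly stated before Ravi: Chen and Tobi.
Elena reaches Ravi via Elena → Hassan → Tobi → Ravi.
Hassan reaches Ravi via Hassan → Tobi → Ravi.
Nora reaches Ravi via Nora → Elena → Hassan → Tobi → Ravi.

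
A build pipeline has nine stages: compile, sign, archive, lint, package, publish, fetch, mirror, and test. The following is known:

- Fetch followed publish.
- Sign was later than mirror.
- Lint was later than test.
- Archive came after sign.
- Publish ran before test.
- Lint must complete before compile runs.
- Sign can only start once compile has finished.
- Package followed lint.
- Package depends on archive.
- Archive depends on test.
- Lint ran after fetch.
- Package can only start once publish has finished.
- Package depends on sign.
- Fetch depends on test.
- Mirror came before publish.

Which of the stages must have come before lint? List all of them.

Directly stated before lint: fetch and test.
Mirror reaches lint via mirror → publish → fetch → lint.
Publish reaches lint via publish → fetch → lint.

fetch, mirror, publish, test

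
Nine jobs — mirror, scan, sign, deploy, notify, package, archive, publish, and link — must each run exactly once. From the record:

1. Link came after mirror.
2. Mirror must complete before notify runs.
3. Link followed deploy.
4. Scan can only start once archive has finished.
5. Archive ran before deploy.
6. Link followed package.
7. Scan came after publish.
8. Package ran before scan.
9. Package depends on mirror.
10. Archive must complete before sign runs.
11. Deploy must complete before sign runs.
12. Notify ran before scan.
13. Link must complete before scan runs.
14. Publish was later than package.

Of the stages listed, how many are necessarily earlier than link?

Directly stated before link: deploy, mirror, and package.
Archive reaches link via archive → deploy → link.
That's archive, deploy, mirror, and package — 4 in all.

4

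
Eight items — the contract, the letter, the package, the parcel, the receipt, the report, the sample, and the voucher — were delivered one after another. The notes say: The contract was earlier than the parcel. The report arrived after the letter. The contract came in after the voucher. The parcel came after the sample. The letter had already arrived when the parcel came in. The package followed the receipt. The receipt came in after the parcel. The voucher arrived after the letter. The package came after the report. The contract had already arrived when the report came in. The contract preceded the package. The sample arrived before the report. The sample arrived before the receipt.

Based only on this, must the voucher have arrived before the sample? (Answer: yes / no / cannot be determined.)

No chain of stated constraints runs from the voucher to the sample, and none runs from the sample to the voucher either.
So the relative order of the voucher and the sample is not fixed by the given facts.

cannot be determined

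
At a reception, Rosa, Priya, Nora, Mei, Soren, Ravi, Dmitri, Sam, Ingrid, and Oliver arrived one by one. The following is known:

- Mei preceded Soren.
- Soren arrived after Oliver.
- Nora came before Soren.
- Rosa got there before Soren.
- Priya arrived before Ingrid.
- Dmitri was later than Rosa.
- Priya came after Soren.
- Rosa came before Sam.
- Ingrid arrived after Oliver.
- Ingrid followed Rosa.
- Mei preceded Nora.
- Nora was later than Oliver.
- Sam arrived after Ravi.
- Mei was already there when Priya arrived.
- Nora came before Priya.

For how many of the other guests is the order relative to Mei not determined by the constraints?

5

Forced after Mei: Ingrid, Nora, Priya, and Soren.
That leaves Dmitri, Oliver, Ravi, Rosa, and Sam with no forced order relative to Mei — 5.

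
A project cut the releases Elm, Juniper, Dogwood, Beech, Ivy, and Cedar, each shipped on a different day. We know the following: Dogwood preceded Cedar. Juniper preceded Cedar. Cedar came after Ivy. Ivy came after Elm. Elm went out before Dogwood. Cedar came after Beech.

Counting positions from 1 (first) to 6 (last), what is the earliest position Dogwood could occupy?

2

Elm must come before Dogwood — 1 forced predecessor.
Nothing else is forced ahead of Dogwood, so its earliest slot is position 1 + 1 = 2.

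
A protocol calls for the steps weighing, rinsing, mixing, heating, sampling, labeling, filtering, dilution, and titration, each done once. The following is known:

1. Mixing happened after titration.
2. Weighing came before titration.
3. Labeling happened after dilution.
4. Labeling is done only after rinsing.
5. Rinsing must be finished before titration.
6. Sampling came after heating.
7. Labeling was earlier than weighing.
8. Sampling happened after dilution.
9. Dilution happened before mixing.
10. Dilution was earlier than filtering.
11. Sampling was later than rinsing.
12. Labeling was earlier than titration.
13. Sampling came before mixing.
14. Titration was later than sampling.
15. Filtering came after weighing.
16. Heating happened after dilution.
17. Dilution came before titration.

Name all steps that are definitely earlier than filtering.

Directly stated before filtering: dilution and weighing.
Labeling reaches filtering via labeling → weighing → filtering.
Rinsing reaches filtering via rinsing → labeling → weighing → filtering.
No chain forces mixing (or any of the others) ahead of filtering.

dilution, labeling, rinsing, weighing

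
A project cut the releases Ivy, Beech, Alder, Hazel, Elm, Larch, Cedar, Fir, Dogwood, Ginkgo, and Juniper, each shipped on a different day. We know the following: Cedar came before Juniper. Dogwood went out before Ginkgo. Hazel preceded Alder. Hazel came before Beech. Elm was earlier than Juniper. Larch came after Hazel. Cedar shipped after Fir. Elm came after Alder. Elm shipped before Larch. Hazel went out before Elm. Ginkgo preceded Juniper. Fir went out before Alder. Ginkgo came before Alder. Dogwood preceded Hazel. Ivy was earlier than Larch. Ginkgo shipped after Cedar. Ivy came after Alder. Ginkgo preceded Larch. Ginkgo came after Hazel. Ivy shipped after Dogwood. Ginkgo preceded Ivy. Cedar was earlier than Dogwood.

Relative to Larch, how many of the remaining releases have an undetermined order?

Forced before Larch: Alder, Cedar, Dogwood, Elm, Fir, Ginkgo, Hazel, and Ivy.
That leaves Beech and Juniper with no forced order relative to Larch — 2.

2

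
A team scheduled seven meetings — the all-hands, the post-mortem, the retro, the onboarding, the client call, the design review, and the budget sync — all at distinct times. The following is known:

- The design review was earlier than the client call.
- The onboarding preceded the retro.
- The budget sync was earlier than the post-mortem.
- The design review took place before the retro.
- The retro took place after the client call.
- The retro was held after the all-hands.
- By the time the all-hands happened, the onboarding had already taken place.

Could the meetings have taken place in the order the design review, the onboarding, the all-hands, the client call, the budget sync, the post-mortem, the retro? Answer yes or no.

yes

Check each stated constraint against the proposed order — e.g. the onboarding is ahead of the retro; the design review is ahead of the retro. Every pair is in the required order; nothing is violated.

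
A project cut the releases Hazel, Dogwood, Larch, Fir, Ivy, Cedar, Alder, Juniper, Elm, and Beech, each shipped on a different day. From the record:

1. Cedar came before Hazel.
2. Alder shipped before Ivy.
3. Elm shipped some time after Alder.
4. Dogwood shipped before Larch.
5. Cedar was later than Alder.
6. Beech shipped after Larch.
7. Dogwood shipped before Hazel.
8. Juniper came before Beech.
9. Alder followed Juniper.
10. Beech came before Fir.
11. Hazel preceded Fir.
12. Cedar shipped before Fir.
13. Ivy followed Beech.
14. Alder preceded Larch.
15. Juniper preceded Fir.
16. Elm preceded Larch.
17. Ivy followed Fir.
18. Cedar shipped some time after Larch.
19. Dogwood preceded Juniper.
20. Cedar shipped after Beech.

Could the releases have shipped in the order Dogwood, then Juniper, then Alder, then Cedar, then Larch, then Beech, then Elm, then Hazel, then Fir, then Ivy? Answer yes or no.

The constraints require Beech before Cedar, but in the proposed sequence Cedar appears ahead of Beech. That one violation is enough.

no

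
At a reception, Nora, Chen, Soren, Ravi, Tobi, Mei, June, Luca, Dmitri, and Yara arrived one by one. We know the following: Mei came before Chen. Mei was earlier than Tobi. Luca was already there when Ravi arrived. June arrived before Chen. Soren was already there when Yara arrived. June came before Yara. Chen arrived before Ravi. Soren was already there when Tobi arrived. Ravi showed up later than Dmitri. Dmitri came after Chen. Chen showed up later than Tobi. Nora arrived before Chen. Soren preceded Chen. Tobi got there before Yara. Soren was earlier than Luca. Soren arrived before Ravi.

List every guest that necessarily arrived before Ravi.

Directly stated before Ravi: Chen, Dmitri, Luca, and Soren.
June reaches Ravi via June → Chen → Ravi.
Mei reaches Ravi via Mei → Chen → Ravi.
Nora reaches Ravi via Nora → Chen → Ravi.
Likewise Tobi reaches Ravi by chaining the stated constraints.
No chain forces Yara ahead of Ravi.

Chen, Dmitri, June, Luca, Mei, Nora, Soren, Tobi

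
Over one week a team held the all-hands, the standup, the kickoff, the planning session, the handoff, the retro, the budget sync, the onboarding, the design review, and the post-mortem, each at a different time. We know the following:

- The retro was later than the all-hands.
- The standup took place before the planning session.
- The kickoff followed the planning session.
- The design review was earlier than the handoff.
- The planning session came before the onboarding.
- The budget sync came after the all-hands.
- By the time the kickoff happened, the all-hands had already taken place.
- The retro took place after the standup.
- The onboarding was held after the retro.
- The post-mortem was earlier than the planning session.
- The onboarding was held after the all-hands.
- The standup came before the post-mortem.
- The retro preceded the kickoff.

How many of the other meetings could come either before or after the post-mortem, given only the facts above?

Forced before the post-mortem: the standup; forced after the post-mortem: the kickoff, the onboarding, and the planning session.
That leaves the all-hands, the budget sync, the design review, the handoff, and the retro with no forced order relative to the post-mortem — 5.

5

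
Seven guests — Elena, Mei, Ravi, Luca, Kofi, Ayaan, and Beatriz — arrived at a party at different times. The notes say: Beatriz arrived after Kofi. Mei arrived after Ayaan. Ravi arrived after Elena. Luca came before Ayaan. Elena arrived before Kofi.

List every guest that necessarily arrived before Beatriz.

Directly stated before Beatriz: Kofi.
Elena reaches Beatriz via Elena → Kofi → Beatriz.
No chain forces Mei (or any of the others) ahead of Beatriz.

Elena, Kofi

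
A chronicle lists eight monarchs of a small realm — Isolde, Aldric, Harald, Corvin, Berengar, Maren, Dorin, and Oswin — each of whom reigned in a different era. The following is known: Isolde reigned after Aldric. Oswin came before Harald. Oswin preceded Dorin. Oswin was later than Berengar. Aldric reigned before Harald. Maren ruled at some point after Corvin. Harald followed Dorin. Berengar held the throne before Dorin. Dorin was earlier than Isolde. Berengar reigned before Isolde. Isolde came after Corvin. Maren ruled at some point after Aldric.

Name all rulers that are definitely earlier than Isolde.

Aldric, Berengar, Corvin, Dorin, Oswin

Directly stated before Isolde: Aldric, Berengar, Corvin, and Dorin.
Oswin reaches Isolde via Oswin → Dorin → Isolde.
No chain forces Maren (or any of the others) ahead of Isolde.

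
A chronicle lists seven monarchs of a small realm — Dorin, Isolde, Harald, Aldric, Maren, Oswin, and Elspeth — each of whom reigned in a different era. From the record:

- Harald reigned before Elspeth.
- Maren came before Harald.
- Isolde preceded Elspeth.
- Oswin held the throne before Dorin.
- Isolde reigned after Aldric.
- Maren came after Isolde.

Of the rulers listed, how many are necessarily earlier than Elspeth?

4

Directly stated before Elspeth: Harald and Isolde.
Aldric reaches Elspeth via Aldric → Isolde → Elspeth.
Maren reaches Elspeth via Maren → Harald → Elspeth.
No chain forces Dorin (or any of the others) ahead of Elspeth.
That's Aldric, Harald, Isolde, and Maren — 4 in all.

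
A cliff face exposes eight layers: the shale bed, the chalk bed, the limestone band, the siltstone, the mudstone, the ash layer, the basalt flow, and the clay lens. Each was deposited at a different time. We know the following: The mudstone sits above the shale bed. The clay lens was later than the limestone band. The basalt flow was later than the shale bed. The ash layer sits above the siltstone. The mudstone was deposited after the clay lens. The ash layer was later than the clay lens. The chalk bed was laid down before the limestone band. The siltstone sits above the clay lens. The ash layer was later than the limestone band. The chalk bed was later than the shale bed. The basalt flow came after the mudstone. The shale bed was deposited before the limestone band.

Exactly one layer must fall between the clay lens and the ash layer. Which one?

Tracing the constraints gives the clay lens → the siltstone → the ash layer, so the siltstone sits after the clay lens and before the ash layer.
No other layer is forced both after the clay lens and before the ash layer.

the siltstone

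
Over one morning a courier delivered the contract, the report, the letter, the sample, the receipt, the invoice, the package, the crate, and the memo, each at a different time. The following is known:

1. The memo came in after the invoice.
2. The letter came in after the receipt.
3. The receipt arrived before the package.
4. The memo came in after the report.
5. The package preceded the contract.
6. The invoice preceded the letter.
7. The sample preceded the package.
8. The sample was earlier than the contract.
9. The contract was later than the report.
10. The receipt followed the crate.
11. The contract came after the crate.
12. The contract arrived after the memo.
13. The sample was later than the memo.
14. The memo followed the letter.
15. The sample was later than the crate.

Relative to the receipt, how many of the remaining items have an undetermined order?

2

Forced before the receipt: the crate; forced after the receipt: the contract, the letter, the memo, the package, and the sample.
That leaves the invoice and the report with no forced order relative to the receipt — 2.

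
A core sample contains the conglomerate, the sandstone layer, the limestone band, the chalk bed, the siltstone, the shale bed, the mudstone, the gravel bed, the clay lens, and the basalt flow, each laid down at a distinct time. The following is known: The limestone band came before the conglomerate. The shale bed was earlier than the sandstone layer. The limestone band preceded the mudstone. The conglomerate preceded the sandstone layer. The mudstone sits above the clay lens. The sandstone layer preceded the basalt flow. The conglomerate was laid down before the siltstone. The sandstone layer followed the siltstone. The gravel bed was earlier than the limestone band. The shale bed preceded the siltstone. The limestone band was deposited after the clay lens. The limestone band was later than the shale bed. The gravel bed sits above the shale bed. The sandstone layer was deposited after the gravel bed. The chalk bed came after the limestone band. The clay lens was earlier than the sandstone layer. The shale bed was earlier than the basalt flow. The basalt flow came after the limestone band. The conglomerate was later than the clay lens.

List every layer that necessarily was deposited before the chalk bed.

Directly stated before the chalk bed: the limestone band.
The clay lens reaches the chalk bed via the clay lens → the limestone band → the chalk bed.
The gravel bed reaches the chalk bed via the gravel bed → the limestone band → the chalk bed.
The shale bed reaches the chalk bed via the shale bed → the limestone band → the chalk bed.
No chain forces the siltstone (or any of the others) ahead of the chalk bed.

the clay lens, the gravel bed, the limestone band, the shale bed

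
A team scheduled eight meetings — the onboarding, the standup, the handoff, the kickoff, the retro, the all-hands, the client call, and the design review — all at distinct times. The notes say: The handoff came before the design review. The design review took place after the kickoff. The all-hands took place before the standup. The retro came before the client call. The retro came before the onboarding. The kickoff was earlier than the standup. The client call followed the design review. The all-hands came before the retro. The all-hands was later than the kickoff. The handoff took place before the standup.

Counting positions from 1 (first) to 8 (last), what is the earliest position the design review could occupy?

The handoff and the kickoff must both come before the design review — 2 forced predecessors.
Nothing else is forced ahead of the design review, so its earliest slot is position 2 + 1 = 3.

3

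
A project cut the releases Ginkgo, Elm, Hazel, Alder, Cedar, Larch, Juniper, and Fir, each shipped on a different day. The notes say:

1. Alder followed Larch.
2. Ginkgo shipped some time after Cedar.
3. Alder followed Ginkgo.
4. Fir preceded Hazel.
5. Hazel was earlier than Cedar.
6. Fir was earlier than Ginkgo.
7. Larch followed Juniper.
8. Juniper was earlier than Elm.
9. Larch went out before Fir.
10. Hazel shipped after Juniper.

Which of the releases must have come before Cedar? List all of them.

Fir, Hazel, Juniper, Larch

Directly stated before Cedar: Hazel.
Fir reaches Cedar via Fir → Hazel → Cedar.
Juniper reaches Cedar via Juniper → Hazel → Cedar.
Larch reaches Cedar via Larch → Fir → Hazel → Cedar.
No chain forces Ginkgo (or any of the others) ahead of Cedar.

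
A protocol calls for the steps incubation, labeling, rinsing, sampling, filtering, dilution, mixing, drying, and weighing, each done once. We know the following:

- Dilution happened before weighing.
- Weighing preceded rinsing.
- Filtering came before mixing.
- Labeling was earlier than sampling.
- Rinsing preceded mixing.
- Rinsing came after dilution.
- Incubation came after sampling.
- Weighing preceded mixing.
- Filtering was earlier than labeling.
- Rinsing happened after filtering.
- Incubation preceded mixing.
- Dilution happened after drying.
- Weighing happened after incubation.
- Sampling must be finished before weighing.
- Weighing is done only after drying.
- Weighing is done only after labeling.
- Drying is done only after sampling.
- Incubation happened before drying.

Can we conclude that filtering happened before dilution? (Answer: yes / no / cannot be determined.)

Chain the constraints: filtering → labeling → sampling → drying → dilution. Each link is directly stated, so filtering comes before dilution.

yes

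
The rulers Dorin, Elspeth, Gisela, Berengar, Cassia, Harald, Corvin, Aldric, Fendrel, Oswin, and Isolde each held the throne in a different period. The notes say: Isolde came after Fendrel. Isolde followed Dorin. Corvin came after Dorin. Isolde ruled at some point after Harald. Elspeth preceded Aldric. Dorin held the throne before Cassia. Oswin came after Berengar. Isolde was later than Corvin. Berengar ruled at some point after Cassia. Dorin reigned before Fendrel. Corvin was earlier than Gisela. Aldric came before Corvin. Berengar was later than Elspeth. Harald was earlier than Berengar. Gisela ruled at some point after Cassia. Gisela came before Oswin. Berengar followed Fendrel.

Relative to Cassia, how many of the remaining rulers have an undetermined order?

Forced before Cassia: Dorin; forced after Cassia: Berengar, Gisela, and Oswin.
That leaves Aldric, Corvin, Elspeth, Fendrel, Harald, and Isolde with no forced order relative to Cassia — 6.

6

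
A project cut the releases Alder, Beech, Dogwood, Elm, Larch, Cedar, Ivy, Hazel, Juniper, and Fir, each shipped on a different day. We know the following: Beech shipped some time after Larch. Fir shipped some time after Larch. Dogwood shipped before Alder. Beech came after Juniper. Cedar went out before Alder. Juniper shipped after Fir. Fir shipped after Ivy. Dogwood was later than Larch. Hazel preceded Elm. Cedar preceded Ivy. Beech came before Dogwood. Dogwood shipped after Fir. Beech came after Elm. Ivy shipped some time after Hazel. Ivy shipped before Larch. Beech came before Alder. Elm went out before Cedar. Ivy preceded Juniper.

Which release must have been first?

Hazel has a chain of constraints placing it before every other release, so Hazel must be first.

Hazel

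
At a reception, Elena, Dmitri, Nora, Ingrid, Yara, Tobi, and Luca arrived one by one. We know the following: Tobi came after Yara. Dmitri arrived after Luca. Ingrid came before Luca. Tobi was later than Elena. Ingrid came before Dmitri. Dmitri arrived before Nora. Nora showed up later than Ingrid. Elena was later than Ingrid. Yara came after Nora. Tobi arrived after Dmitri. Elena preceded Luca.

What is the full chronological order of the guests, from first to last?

Ingrid, Elena, Luca, Dmitri, Nora, Yara, Tobi

The constraints fix every adjacent pair, so only one ordering works:
Ingrid → Elena → Luca → Dmitri → Nora → Yara → Tobi.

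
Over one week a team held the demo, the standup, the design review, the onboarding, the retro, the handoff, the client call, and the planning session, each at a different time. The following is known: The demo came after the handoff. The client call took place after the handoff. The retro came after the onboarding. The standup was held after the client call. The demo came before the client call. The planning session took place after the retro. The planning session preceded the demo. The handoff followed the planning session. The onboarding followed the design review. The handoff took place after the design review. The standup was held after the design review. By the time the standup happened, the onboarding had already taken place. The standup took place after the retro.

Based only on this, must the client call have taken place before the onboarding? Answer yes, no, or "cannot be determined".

Tracing the constraints gives the onboarding → the retro → the planning session → the demo → the client call, so the onboarding must come before the client call.
That means the client call cannot be before the onboarding.

no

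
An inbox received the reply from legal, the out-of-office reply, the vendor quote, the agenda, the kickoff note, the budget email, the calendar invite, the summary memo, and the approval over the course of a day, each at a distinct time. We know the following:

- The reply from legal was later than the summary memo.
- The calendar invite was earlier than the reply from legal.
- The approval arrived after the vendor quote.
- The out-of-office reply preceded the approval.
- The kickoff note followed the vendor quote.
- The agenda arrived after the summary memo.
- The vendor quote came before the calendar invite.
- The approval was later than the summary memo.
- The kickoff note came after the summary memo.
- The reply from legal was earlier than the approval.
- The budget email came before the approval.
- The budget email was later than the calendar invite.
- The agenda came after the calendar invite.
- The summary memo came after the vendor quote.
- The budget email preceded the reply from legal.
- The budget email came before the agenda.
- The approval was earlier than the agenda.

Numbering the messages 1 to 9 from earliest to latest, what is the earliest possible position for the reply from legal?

5

The budget email, the calendar invite, the summary memo, and the vendor quote must all come before the reply from legal — 4 forced predecessors.
Nothing else is forced ahead of the reply from legal, so its earliest slot is position 4 + 1 = 5.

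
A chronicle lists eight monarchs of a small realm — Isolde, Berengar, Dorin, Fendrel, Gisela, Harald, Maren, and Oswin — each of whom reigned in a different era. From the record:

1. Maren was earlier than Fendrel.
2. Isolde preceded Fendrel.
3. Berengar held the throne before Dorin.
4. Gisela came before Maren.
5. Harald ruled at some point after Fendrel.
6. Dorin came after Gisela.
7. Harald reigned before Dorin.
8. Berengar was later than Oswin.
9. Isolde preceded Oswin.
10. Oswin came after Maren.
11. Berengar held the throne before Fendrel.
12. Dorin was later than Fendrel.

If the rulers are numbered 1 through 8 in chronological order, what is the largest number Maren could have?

Maren must come before Berengar, Dorin, Fendrel, Harald, and Oswin — 5 rulers forced after them.
Everything else can be placed before Maren in some valid order, so Maren can sit as late as position 8 − 5 = 3.

3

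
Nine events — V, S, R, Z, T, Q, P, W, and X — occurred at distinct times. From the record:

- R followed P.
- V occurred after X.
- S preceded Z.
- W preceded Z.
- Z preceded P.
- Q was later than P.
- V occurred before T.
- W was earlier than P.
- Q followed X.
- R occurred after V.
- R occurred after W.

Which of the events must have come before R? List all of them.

Directly stated before R: P, V, and W.
S reaches R via S → Z → P → R.
X reaches R via X → V → R.
Z reaches R via Z → P → R.

P, S, V, W, X, Z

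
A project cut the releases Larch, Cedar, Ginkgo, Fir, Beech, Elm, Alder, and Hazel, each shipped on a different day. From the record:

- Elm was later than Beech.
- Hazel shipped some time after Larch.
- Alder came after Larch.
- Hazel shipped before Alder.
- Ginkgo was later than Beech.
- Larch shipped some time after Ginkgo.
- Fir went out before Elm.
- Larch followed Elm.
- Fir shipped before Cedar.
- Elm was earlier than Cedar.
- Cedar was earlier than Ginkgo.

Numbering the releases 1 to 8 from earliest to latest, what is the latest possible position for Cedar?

Cedar must come before Alder, Ginkgo, Hazel, and Larch — 4 releases forced after it.
Everything else can be placed before Cedar in some valid order, so Cedar can sit as late as position 8 − 4 = 4.

4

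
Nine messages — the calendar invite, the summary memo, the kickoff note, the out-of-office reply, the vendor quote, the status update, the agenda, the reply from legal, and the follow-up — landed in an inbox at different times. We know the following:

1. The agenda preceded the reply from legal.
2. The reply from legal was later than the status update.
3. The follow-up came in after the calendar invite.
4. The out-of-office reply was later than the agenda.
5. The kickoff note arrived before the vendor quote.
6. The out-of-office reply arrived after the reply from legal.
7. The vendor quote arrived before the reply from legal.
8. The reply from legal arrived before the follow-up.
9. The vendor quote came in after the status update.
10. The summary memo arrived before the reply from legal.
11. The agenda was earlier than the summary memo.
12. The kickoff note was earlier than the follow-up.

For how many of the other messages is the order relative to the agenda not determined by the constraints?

Forced after the agenda: the follow-up, the out-of-office reply, the reply from legal, and the summary memo.
That leaves the calendar invite, the kickoff note, the status update, and the vendor quote with no forced order relative to the agenda — 4.

4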